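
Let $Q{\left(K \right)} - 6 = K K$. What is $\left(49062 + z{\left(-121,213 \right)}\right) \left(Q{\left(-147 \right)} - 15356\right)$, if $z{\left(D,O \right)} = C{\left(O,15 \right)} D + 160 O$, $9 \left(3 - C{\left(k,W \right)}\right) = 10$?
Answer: $\frac{4670597239}{9} \approx 5.1896 \cdot 10^{8}$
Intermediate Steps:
$C{\left(k,W \right)} = \frac{17}{9}$ ($C{\left(k,W \right)} = 3 - \frac{10}{9} = \frac{17}{9}$)
$Q{\left(K \right)} = 6 + K^{2}$ ($Q{\left(K \right)} = 6 + K K = 6 + K^{2}$)
$z{\left(D,O \right)} = 160 O + \frac{17 D}{9}$ ($z{\left(D,O \right)} = \frac{17 D}{9} + 160 O = 160 O + \frac{17 D}{9}$)
$\left(49062 + z{\left(-121,213 \right)}\right) \left(Q{\left(-147 \right)} - 15356\right) = \left(49062 + \left(160 \cdot 213 + \frac{17}{9} \left(-121\right)\right)\right) \left(\left(6 + \left(-147\right)^{2}\right) - 15356\right) = \left(49062 + \left(34080 - \frac{2057}{9}\right)\right) \left(\left(6 + 21609\right) - 15356\right) = \left(49062 + \frac{304663}{9}\right) \left(21615 - 15356\right) = \frac{746221}{9} \cdot 6259 = \frac{4670597239}{9}$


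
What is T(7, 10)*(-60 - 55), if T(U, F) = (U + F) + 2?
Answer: -2185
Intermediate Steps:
T(U, F) = 2 + F + U (T(U, F) = (F + U) + 2 = 2 + F + U)
T(7, 10)*(-60 - 55) = (2 + 10 + 7)*(-60 - 55) = 19*(-115) = -2185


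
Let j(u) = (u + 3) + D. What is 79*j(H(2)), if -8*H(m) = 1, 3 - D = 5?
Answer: 553/8 ≈ 69.125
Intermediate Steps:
D = -2 (D = 3 - 1*5 = 3 - 5 = -2)
H(m) = -⅛ (H(m) = -⅛*1 = -⅛)
j(u) = 1 + u (j(u) = (u + 3) - 2 = (3 + u) - 2 = 1 + u)
79*j(H(2)) = 79*(1 - ⅛) = 79*(7/8) = 553/8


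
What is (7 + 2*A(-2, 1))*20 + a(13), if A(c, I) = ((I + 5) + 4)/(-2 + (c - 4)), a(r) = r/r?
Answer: 91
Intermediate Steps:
a(r) = 1
A(c, I) = (9 + I)/(-6 + c) (A(c, I) = ((5 + I) + 4)/(-2 + (-4 + c)) = (9 + I)/(-6 + c))
(7 + 2*A(-2, 1))*20 + a(13) = (7 + 2*((9 + 1)/(-6 - 2)))*20 + 1 = (7 + 2*(10/(-8)))*20 + 1 = (7 + 2*(-1/8*10))*20 + 1 = (7 + 2*(-5/4))*20 + 1 = (7 - 5/2)*20 + 1 = (9/2)*20 + 1 = 90 + 1 = 91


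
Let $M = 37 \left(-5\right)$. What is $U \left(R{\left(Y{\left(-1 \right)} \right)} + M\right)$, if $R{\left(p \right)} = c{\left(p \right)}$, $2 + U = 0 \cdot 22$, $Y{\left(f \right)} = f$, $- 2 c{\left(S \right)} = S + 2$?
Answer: $371$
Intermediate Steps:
$c{\left(S \right)} = -1 - \frac{S}{2}$ ($c{\left(S \right)} = - \frac{S + 2}{2} = - \frac{2 + S}{2} = -1 - \frac{S}{2}$)
$M = -185$
$U = -2$ ($U = -2 + 0 \cdot 22 = -2 + 0 = -2$)
$R{\left(p \right)} = -1 - \frac{p}{2}$
$U \left(R{\left(Y{\left(-1 \right)} \right)} + M\right) = - 2 \left(\left(-1 - - \frac{1}{2}\right) - 185\right) = - 2 \left(\left(-1 + \frac{1}{2}\right) - 185\right) = - 2 \left(- \frac{1}{2} - 185\right) = \left(-2\right) \left(- \frac{371}{2}\right) = 371$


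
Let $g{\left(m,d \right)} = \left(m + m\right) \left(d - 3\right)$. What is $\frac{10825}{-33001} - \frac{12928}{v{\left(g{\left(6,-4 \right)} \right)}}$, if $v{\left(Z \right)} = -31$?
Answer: $\frac{426301353}{1023031} \approx 416.7$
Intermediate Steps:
$g{\left(m,d \right)} = 2 m \left(-3 + d\right)$
$\frac{10825}{-33001} - \frac{12928}{v{\left(g{\left(6,-4 \right)} \right)}} = \frac{10825}{-33001} - \frac{12928}{-31} = 10825 \left(- \frac{1}{33001}\right) - - \frac{12928}{31} = - \frac{10825}{33001} + \frac{12928}{31} = \frac{426301353}{1023031}$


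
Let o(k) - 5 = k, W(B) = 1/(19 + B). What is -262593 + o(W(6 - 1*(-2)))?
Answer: -7089875/27 ≈ -2.6259e+5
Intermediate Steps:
o(k) = 5 + k
-262593 + o(W(6 - 1*(-2))) = -262593 + (5 + 1/(19 + (6 - 1*(-2)))) = -262593 + (5 + 1/(19 + (6 + 2))) = -262593 + (5 + 1/(19 + 8)) = -262593 + (5 + 1/27) = -262593 + 136/27 = -7089875/27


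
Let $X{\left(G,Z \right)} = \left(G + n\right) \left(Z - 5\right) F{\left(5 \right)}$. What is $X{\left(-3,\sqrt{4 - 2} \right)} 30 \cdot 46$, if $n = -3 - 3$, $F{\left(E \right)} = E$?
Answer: $310500 - 62100 \sqrt{2} \approx 2.2268 \cdot 10^{5}$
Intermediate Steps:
$n = -6$
$X{\left(G,Z \right)} = 5 \left(-6 + G\right) \left(-5 + Z\right)$ ($X{\left(G,Z \right)} = \left(G - 6\right) \left(Z - 5\right) 5 = \left(-6 + G\right) \left(-5 + Z\right) 5 = 5 \left(-6 + G\right) \left(-5 + Z\right)$)
$X{\left(-3,\sqrt{4 - 2} \right)} 30 \cdot 46 = \left(150 - 30 \sqrt{4 - 2} - -75 + 5 \left(-3\right) \sqrt{4 - 2}\right) 30 \cdot 46 = \left(150 - 30 \sqrt{2} + 75 + 5 \left(-3\right) \sqrt{2}\right) 30 \cdot 46 = \left(150 - 30 \sqrt{2} + 75 - 15 \sqrt{2}\right) 30 \cdot 46 = \left(225 - 45 \sqrt{2}\right) 30 \cdot 46 = \left(6750 - 1350 \sqrt{2}\right) 46 = 310500 - 62100 \sqrt{2}$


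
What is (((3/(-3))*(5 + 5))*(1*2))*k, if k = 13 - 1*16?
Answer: 60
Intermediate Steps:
k = -3 (k = 13 - 16 = -3)
(((3/(-3))*(5 + 5))*(1*2))*k = (((3/(-3))*(5 + 5))*(1*2))*(-3) = (((3*(-⅓))*10)*2)*(-3) = (-1*10*2)*(-3) = -10*2*(-3) = -20*(-3) = 60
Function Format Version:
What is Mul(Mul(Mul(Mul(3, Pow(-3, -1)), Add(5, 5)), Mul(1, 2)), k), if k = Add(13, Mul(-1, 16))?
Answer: 60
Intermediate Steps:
k = -3 (k = Add(13, -16) = -3)
Mul(Mul(Mul(Mul(3, Pow(-3, -1)), Add(5, 5)), Mul(1, 2)), k) = Mul(Mul(Mul(Mul(3, Pow(-3, -1)), Add(5, 5)), Mul(1, 2)), -3) = Mul(Mul(Mul(Mul(3, Rational(-1, 3)), 10), 2), -3) = Mul(Mul(Mul(-1, 10), 2), -3) = Mul(Mul(-10, 2), -3) = Mul(-20, -3) = 60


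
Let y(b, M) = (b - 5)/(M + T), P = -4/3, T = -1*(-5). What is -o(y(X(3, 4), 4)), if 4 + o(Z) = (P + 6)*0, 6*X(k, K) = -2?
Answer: 4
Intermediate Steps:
T = 5
P = -4/3 (P = -4*⅓ = -4/3 ≈ -1.3333)
X(k, K) = -⅓ (X(k, K) = (⅙)*(-2) = -⅓)
y(b, M) = (-5 + b)/(5 + M) (y(b, M) = (b - 5)/(M + 5) = (-5 + b)/(5 + M))
o(Z) = -4 (o(Z) = -4 + (-4/3 + 6)*0 = -4 + (14/3)*0 = -4 + 0 = -4)
-o(y(X(3, 4), 4)) = -1*(-4) = 4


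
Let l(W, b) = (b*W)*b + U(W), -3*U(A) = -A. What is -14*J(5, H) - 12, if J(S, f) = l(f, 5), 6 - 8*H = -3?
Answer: -411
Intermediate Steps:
U(A) = A/3 (U(A) = -(-1)*A/3 = A/3)
H = 9/8 (H = 3/4 - 1/8*(-3) = 3/4 + 3/8 = 9/8 ≈ 1.1250)
l(W, b) = W/3 + W*b**2 (l(W, b) = (b*W)*b + W/3 = (W*b)*b + W/3 = W*b**2 + W/3 = W/3 + W*b**2)
J(S, f) = 76*f/3 (J(S, f) = f*(1/3 + 5**2) = f*(1/3 + 25) = f*(76/3) = 76*f/3)
-14*J(5, H) - 12 = -1064*9/(3*8) - 12 = -14*57/2 - 12 = -399 - 12 = -411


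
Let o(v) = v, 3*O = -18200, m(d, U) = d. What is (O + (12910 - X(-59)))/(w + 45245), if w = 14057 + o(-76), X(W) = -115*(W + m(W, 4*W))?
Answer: -10090/88839 ≈ -0.11358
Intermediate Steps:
O = -18200/3 (O = (⅓)*(-18200) = -18200/3 ≈ -6066.7)
X(W) = -230*W (X(W) = -115*(W + W) = -230*W)
w = 13981 (w = 14057 - 76 = 13981)
(O + (12910 - X(-59)))/(w + 45245) = (-18200/3 + (12910 - (-230)*(-59)))/(13981 + 45245) = (-18200/3 + (12910 - 1*13570))/59226 = (-18200/3 + (12910 - 13570))*(1/59226) = (-18200/3 - 660)*(1/59226) = -20180/3*1/59226 = -10090/88839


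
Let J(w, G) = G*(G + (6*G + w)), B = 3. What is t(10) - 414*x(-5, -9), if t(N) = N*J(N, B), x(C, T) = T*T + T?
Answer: -28878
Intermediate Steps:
x(C, T) = T + T² (x(C, T) = T² + T = T + T²)
J(w, G) = G*(w + 7*G) (J(w, G) = G*(G + (w + 6*G)) = G*(w + 7*G))
t(N) = N*(63 + 3*N) (t(N) = N*(3*(N + 7*3)) = N*(3*(N + 21)) = N*(3*(21 + N)) = N*(63 + 3*N))
t(10) - 414*x(-5, -9) = 3*10*(21 + 10) - (-3726)*(1 - 9) = 3*10*31 - (-3726)*(-8) = 930 - 414*72 = 930 - 29808 = -28878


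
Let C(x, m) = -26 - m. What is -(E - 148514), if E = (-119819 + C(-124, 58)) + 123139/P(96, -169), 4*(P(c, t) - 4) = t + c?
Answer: 831175/3 ≈ 2.7706e+5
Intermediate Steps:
P(c, t) = 4 + c/4 + t/4 (P(c, t) = 4 + (t + c)/4 = 4 + (c + t)/4 = 4 + (c/4 + t/4) = 4 + c/4 + t/4)
E = -385633/3 (E = (-119819 + (-26 - 1*58)) + 123139/(4 + (1/4)*96 + (1/4)*(-169)) = (-119819 + (-26 - 58)) + 123139/(4 + 24 - 169/4) = (-119819 - 84) + 123139/(-57/4) = -119903 + 123139*(-4/57) = -119903 - 25924/3 = -385633/3 ≈ -1.2854e+5)
-(E - 148514) = -(-385633/3 - 148514) = -1*(-831175/3) = 831175/3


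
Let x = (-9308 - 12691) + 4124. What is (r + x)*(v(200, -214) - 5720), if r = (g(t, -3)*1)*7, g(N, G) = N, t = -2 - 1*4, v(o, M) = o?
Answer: 98901840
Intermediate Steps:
t = -6 (t = -2 - 4 = -6)
r = -42 (r = -6*1*7 = -6*7 = -42)
x = -17875 (x = -21999 + 4124 = -17875)
(r + x)*(v(200, -214) - 5720) = (-42 - 17875)*(200 - 5720) = -17917*(-5520) = 98901840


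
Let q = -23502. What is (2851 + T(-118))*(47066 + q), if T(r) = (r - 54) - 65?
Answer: 61596296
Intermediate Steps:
T(r) = -119 + r (T(r) = (-54 + r) - 65 = -119 + r)
(2851 + T(-118))*(47066 + q) = (2851 + (-119 - 118))*(47066 - 23502) = (2851 - 237)*23564 = 2614*23564 = 61596296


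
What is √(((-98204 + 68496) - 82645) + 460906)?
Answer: √348553 ≈ 590.38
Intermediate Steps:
√(((-98204 + 68496) - 82645) + 460906) = √((-29708 - 82645) + 460906) = √(-112353 + 460906) = √348553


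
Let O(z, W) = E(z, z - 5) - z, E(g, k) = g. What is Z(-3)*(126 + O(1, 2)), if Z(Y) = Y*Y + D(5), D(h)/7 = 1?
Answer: 2016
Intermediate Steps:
D(h) = 7 (D(h) = 7*1 = 7)
Z(Y) = 7 + Y² (Z(Y) = Y*Y + 7 = Y² + 7 = 7 + Y²)
O(z, W) = 0 (O(z, W) = z - z = 0)
Z(-3)*(126 + O(1, 2)) = (7 + (-3)²)*(126 + 0) = (7 + 9)*126 = 16*126 = 2016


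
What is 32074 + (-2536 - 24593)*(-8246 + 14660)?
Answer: -173973332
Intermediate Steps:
32074 + (-2536 - 24593)*(-8246 + 14660) = 32074 - 27129*6414 = 32074 - 174005406 = -173973332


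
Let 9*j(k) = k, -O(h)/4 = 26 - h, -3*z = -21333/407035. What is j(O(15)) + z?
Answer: -17845541/3663315 ≈ -4.8714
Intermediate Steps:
z = 7111/407035 (z = -(-7111)/407035 = -⅓*(-21333/407035) = 7111/407035 ≈ 0.017470)
O(h) = -104 + 4*h (O(h) = -4*(26 - h) = -104 + 4*h)
j(k) = k/9
j(O(15)) + z = (-104 + 4*15)/9 + 7111/407035 = (-104 + 60)/9 + 7111/407035 = (⅑)*(-44) + 7111/407035 = -44/9 + 7111/407035 = -17845541/3663315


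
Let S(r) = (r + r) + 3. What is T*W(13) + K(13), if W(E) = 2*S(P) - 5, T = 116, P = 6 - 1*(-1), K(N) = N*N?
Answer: 3533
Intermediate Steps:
K(N) = N²
P = 7 (P = 6 + 1 = 7)
S(r) = 3 + 2*r (S(r) = 2*r + 3 = 3 + 2*r)
W(E) = 29 (W(E) = 2*(3 + 2*7) - 5 = 2*(3 + 14) - 5 = 2*17 - 5 = 34 - 5 = 29)
T*W(13) + K(13) = 116*29 + 13² = 3364 + 169 = 3533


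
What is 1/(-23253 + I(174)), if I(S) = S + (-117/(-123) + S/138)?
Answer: -943/21761411 ≈ -4.3334e-5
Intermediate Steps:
I(S) = 39/41 + 139*S/138 (I(S) = S + (-117*(-1/123) + S*(1/138)) = S + (39/41 + S/138) = 39/41 + 139*S/138)
1/(-23253 + I(174)) = 1/(-23253 + (39/41 + (139/138)*174)) = 1/(-23253 + (39/41 + 4031/23)) = 1/(-23253 + 166168/943) = 1/(-21761411/943) = -943/21761411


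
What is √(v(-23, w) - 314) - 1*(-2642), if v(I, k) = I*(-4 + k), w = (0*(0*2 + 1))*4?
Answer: 2642 + I*√222 ≈ 2642.0 + 14.9*I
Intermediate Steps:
w = 0 (w = (0*(0 + 1))*4 = (0*1)*4 = 0*4 = 0)
√(v(-23, w) - 314) - 1*(-2642) = √(-23*(-4 + 0) - 314) - 1*(-2642) = √(-23*(-4) - 314) + 2642 = √(92 - 314) + 2642 = √(-222) + 2642 = I*√222 + 2642 = 2642 + I*√222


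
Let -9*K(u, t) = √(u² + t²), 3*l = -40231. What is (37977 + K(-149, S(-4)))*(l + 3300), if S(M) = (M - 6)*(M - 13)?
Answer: -383960129 + 30331*√51101/27 ≈ -3.8371e+8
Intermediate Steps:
S(M) = (-13 + M)*(-6 + M) (S(M) = (-6 + M)*(-13 + M) = (-13 + M)*(-6 + M))
l = -40231/3 (l = (⅓)*(-40231) = -40231/3 ≈ -13410.)
K(u, t) = -√(t² + u²)/9 (K(u, t) = -√(u² + t²)/9 = -√(t² + u²)/9)
(37977 + K(-149, S(-4)))*(l + 3300) = (37977 - √((78 + (-4)² - 19*(-4))² + (-149)²)/9)*(-40231/3 + 3300) = (37977 - √((78 + 16 + 76)² + 22201)/9)*(-30331/3) = (37977 - √(170² + 22201)/9)*(-30331/3) = (37977 - √(28900 + 22201)/9)*(-30331/3) = (37977 - √51101/9)*(-30331/3) = -383960129 + 30331*√51101/27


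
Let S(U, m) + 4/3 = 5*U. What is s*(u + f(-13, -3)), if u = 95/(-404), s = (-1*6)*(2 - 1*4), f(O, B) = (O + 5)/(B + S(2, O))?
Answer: -33933/1717 ≈ -19.763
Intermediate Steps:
S(U, m) = -4/3 + 5*U
f(O, B) = (5 + O)/(26/3 + B) (f(O, B) = (O + 5)/(B + (-4/3 + 5*2)) = (5 + O)/(B + (-4/3 + 10)) = (5 + O)/(B + 26/3) = (5 + O)/(26/3 + B))
s = 12 (s = -6*(2 - 4) = -6*(-2) = 12)
u = -95/404 (u = 95*(-1/404) = -95/404 ≈ -0.23515)
s*(u + f(-13, -3)) = 12*(-95/404 + 3*(5 - 13)/(26 + 3*(-3))) = 12*(-95/404 + 3*(-8)/(26 - 9)) = 12*(-95/404 + 3*(-8)/17) = 12*(-95/404 + 3*(1/17)*(-8)) = 12*(-95/404 - 24/17) = 12*(-11311/6868) = -33933/1717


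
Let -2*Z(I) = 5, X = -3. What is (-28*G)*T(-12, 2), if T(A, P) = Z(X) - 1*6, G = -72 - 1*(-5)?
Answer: -15946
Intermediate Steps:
G = -67 (G = -72 + 5 = -67)
Z(I) = -5/2 (Z(I) = -1/2*5 = -5/2)
T(A, P) = -17/2 (T(A, P) = -5/2 - 1*6 = -5/2 - 6 = -17/2)
(-28*G)*T(-12, 2) = -28*(-67)*(-17/2) = 1876*(-17/2) = -15946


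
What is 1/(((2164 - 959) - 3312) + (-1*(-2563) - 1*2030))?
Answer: -1/1574 ≈ -0.00063532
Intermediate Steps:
1/(((2164 - 959) - 3312) + (-1*(-2563) - 1*2030)) = 1/((1205 - 3312) + (2563 - 2030)) = 1/(-2107 + 533) = 1/(-1574) = -1/1574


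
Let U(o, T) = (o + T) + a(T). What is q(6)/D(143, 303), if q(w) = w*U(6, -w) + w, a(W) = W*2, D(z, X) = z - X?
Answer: 33/80 ≈ 0.41250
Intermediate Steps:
a(W) = 2*W
U(o, T) = o + 3*T (U(o, T) = (o + T) + 2*T = (T + o) + 2*T = o + 3*T)
q(w) = w + w*(6 - 3*w) (q(w) = w*(6 + 3*(-w)) + w = w*(6 - 3*w) + w = w + w*(6 - 3*w))
q(6)/D(143, 303) = (6*(7 - 3*6))/(143 - 1*303) = (6*(7 - 18))/(143 - 303) = (6*(-11))/(-160) = -66*(-1/160) = 33/80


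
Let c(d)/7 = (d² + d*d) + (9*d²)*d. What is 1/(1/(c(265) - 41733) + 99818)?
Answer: 1173347792/117121229901857 ≈ 1.0018e-5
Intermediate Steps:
c(d) = 14*d² + 63*d³ (c(d) = 7*((d² + d*d) + (9*d²)*d) = 7*((d² + d²) + 9*d³) = 7*(2*d² + 9*d³) = 14*d² + 63*d³)
1/(1/(c(265) - 41733) + 99818) = 1/(1/(265²*(14 + 63*265) - 41733) + 99818) = 1/(1/(70225*(14 + 16695) - 41733) + 99818) = 1/(1/(70225*16709 - 41733) + 99818) = 1/(1/(1173389525 - 41733) + 99818) = 1/(1/1173347792 + 99818) = 1/(117121229901857/1173347792) = 1173347792/117121229901857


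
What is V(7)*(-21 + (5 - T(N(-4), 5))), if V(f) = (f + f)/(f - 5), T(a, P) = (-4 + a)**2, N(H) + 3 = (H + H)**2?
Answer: -22855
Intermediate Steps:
N(H) = -3 + 4*H**2 (N(H) = -3 + (H + H)**2 = -3 + (2*H)**2 = -3 + 4*H**2)
V(f) = 2*f/(-5 + f) (V(f) = (2*f)/(-5 + f) = 2*f/(-5 + f))
V(7)*(-21 + (5 - T(N(-4), 5))) = (2*7/(-5 + 7))*(-21 + (5 - (-4 + (-3 + 4*(-4)**2))**2)) = (2*7/2)*(-21 + (5 - (-4 + (-3 + 4*16))**2)) = (2*7*(1/2))*(-21 + (5 - (-4 + (-3 + 64))**2)) = 7*(-21 + (5 - (-4 + 61)**2)) = 7*(-21 + (5 - 1*57**2)) = 7*(-21 + (5 - 1*3249)) = 7*(-21 + (5 - 3249)) = 7*(-21 - 3244) = 7*(-3265) = -22855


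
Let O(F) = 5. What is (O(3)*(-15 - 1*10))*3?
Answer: -375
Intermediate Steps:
(O(3)*(-15 - 1*10))*3 = (5*(-15 - 1*10))*3 = (5*(-15 - 10))*3 = (5*(-25))*3 = -125*3 = -375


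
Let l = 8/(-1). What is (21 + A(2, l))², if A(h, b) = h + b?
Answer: 225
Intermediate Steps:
l = -8 (l = 8*(-1) = -8)
A(h, b) = b + h
(21 + A(2, l))² = (21 + (-8 + 2))² = (21 - 6)² = 15² = 225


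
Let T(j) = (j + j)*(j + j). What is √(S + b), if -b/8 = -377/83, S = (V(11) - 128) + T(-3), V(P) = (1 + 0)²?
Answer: I*√376571/83 ≈ 7.3934*I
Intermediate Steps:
V(P) = 1 (V(P) = 1² = 1)
T(j) = 4*j² (T(j) = (2*j)*(2*j) = 4*j²)
S = -91 (S = (1 - 128) + 4*(-3)² = -127 + 4*9 = -127 + 36 = -91)
b = 3016/83 (b = -(-3016)/83 = -8*(-377/83) = 3016/83 ≈ 36.337)
√(S + b) = √(-91 + 3016/83) = √(-4537/83) = I*√376571/83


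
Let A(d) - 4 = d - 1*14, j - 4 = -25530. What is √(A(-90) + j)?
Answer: I*√25626 ≈ 160.08*I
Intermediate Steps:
j = -25526 (j = 4 - 25530 = -25526)
A(d) = -10 + d (A(d) = 4 + (d - 1*14) = 4 + (d - 14) = 4 + (-14 + d) = -10 + d)
√(A(-90) + j) = √((-10 - 90) - 25526) = √(-100 - 25526) = √(-25626) = I*√25626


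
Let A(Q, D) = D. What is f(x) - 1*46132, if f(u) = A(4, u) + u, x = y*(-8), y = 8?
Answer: -46260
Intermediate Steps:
x = -64 (x = 8*(-8) = -64)
f(u) = 2*u (f(u) = u + u = 2*u)
f(x) - 1*46132 = 2*(-64) - 1*46132 = -128 - 46132 = -46260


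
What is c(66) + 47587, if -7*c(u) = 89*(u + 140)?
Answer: 314775/7 ≈ 44968.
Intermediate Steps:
c(u) = -1780 - 89*u/7 (c(u) = -89*(u + 140)/7 = -89*(140 + u)/7 = -(12460 + 89*u)/7 = -1780 - 89*u/7)
c(66) + 47587 = (-1780 - 89/7*66) + 47587 = (-1780 - 5874/7) + 47587 = -18334/7 + 47587 = 314775/7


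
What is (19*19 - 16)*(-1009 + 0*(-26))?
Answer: -348105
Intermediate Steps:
(19*19 - 16)*(-1009 + 0*(-26)) = (361 - 16)*(-1009 + 0) = 345*(-1009) = -348105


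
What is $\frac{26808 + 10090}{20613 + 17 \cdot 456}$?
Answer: $\frac{36898}{28365} \approx 1.3008$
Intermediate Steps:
$\frac{26808 + 10090}{20613 + 17 \cdot 456} = \frac{36898}{20613 + 7752} = \frac{36898}{28365}$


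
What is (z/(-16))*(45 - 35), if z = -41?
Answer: 205/8 ≈ 25.625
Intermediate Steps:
(z/(-16))*(45 - 35) = (-41/(-16))*(45 - 35) = -41*(-1/16)*10 = (41/16)*10 = 205/8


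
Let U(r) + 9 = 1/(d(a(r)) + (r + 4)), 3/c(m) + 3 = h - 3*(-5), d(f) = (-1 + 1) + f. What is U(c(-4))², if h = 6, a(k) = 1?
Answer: 74529/961 ≈ 77.554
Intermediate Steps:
d(f) = f (d(f) = 0 + f = f)
c(m) = ⅙ (c(m) = 3/(-3 + (6 - 3*(-5))) = 3/(-3 + (6 + 15)) = 3/(-3 + 21) = 3/18 = 3*(1/18) = ⅙)
U(r) = -9 + 1/(5 + r) (U(r) = -9 + 1/(1 + (r + 4)) = -9 + 1/(1 + (4 + r)) = -9 + 1/(5 + r))
U(c(-4))² = ((-44 - 9*⅙)/(5 + ⅙))² = ((-44 - 3/2)/(31/6))² = ((6/31)*(-91/2))² = (-273/31)² = 74529/961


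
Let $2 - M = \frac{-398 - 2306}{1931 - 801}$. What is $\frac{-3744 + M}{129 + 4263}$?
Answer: $- \frac{1056439}{1240740} \approx -0.85146$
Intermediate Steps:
$M = \frac{2482}{565}$ ($M = 2 - \frac{-398 - 2306}{1931 - 801} = 2 - - \frac{2704}{1130} = 2 - \left(-2704\right) \frac{1}{1130} = 2 - - \frac{1352}{565} = 2 + \frac{1352}{565} = \frac{2482}{565} \approx 4.3929$)
$\frac{-3744 + M}{129 + 4263} = \frac{-3744 + \frac{2482}{565}}{129 + 4263} = - \frac{2112878}{565 \cdot 4392} = \left(- \frac{2112878}{565}\right) \frac{1}{4392} = - \frac{1056439}{1240740}$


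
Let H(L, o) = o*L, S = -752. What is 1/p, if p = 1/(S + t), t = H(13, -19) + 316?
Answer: -683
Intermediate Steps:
H(L, o) = L*o
t = 69 (t = 13*(-19) + 316 = -247 + 316 = 69)
p = -1/683 (p = 1/(-752 + 69) = 1/(-683) = -1/683 ≈ -0.0014641)
1/p = 1/(-1/683) = -683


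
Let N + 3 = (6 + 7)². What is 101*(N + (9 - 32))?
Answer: 14443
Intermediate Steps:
N = 166 (N = -3 + (6 + 7)² = -3 + 13² = -3 + 169 = 166)
101*(N + (9 - 32)) = 101*(166 + (9 - 32)) = 101*(166 - 23) = 101*143 = 14443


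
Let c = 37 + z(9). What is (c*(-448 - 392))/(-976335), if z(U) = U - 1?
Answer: 2520/65089 ≈ 0.038716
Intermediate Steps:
z(U) = -1 + U
c = 45 (c = 37 + (-1 + 9) = 37 + 8 = 45)
(c*(-448 - 392))/(-976335) = (45*(-448 - 392))/(-976335) = (45*(-840))*(-1/976335) = -37800*(-1/976335) = 2520/65089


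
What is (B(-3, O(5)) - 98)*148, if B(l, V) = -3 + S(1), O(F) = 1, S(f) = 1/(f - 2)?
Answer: -15096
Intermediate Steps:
S(f) = 1/(-2 + f)
B(l, V) = -4 (B(l, V) = -3 + 1/(-2 + 1) = -3 + 1/(-1) = -3 - 1 = -4)
(B(-3, O(5)) - 98)*148 = (-4 - 98)*148 = -102*148 = -15096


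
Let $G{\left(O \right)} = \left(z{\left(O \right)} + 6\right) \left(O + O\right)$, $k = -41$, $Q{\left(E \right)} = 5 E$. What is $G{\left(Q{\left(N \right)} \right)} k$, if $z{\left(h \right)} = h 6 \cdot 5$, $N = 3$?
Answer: $-560880$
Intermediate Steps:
$z{\left(h \right)} = 30 h$ ($z{\left(h \right)} = 6 h 5 = 30 h$)
$G{\left(O \right)} = 2 O \left(6 + 30 O\right)$ ($G{\left(O \right)} = \left(30 O + 6\right) \left(O + O\right) = \left(6 + 30 O\right) 2 O = 2 O \left(6 + 30 O\right)$)
$G{\left(Q{\left(N \right)} \right)} k = 12 \cdot 5 \cdot 3 \left(1 + 5 \cdot 5 \cdot 3\right) \left(-41\right) = 12 \cdot 15 \left(1 + 5 \cdot 15\right) \left(-41\right) = 12 \cdot 15 \left(1 + 75\right) \left(-41\right) = 12 \cdot 15 \cdot 76 \left(-41\right) = 13680 \left(-41\right) = -560880$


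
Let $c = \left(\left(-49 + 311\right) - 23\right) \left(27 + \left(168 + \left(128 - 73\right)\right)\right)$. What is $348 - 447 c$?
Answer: $-26707902$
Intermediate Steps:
$c = 59750$ ($c = \left(262 - 23\right) \left(27 + \left(168 + \left(128 - 73\right)\right)\right) = 239 \left(27 + \left(168 + 55\right)\right) = 239 \left(27 + 223\right) = 239 \cdot 250 = 59750$)
$348 - 447 c = 348 - 26708250 = -26707902$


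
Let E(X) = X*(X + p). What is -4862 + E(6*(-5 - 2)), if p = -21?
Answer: -2216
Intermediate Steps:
E(X) = X*(-21 + X) (E(X) = X*(X - 21) = X*(-21 + X))
-4862 + E(6*(-5 - 2)) = -4862 + (6*(-5 - 2))*(-21 + 6*(-5 - 2)) = -4862 + (6*(-7))*(-21 + 6*(-7)) = -4862 - 42*(-21 - 42) = -4862 - 42*(-63) = -4862 + 2646 = -2216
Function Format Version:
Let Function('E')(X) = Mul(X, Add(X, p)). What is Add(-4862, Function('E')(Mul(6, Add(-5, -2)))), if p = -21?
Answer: -2216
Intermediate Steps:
Function('E')(X) = Mul(X, Add(-21, X)) (Function('E')(X) = Mul(X, Add(X, -21)) = Mul(X, Add(-21, X)))
Add(-4862, Function('E')(Mul(6, Add(-5, -2)))) = Add(-4862, Mul(Mul(6, Add(-5, -2)), Add(-21, Mul(6, Add(-5, -2))))) = Add(-4862, Mul(Mul(6, -7), Add(-21, Mul(6, -7)))) = Add(-4862, Mul(-42, Add(-21, -42))) = Add(-4862, Mul(-42, -63)) = Add(-4862, 2646) = -2216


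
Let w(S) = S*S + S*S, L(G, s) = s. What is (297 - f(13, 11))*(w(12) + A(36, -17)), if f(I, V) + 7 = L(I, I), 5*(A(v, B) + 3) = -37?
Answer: 403908/5 ≈ 80782.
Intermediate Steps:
A(v, B) = -52/5 (A(v, B) = -3 + (1/5)*(-37) = -3 - 37/5 = -52/5)
f(I, V) = -7 + I
w(S) = 2*S**2 (w(S) = S**2 + S**2 = 2*S**2)
(297 - f(13, 11))*(w(12) + A(36, -17)) = (297 - (-7 + 13))*(2*12**2 - 52/5) = (297 - 1*6)*(2*144 - 52/5) = (297 - 6)*(288 - 52/5) = 291*(1388/5) = 403908/5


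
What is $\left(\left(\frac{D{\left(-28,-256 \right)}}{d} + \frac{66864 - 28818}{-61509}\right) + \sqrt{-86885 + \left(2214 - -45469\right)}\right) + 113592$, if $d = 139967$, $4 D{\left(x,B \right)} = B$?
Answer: $\frac{325978116032706}{2869743401} + i \sqrt{39202} \approx 1.1359 \cdot 10^{5} + 197.99 i$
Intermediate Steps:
$D{\left(x,B \right)} = \frac{B}{4}$
$\left(\left(\frac{D{\left(-28,-256 \right)}}{d} + \frac{66864 - 28818}{-61509}\right) + \sqrt{-86885 + \left(2214 - -45469\right)}\right) + 113592 = \left(\left(\frac{\frac{1}{4} \left(-256\right)}{139967} + \frac{66864 - 28818}{-61509}\right) + \sqrt{-86885 + \left(2214 - -45469\right)}\right) + 113592 = \left(\left(\left(-64\right) \frac{1}{139967} + \left(66864 - 28818\right) \left(- \frac{1}{61509}\right)\right) + \sqrt{-86885 + \left(2214 + 45469\right)}\right) + 113592 = \left(\left(- \frac{64}{139967} + 38046 \left(- \frac{1}{61509}\right)\right) + \sqrt{-86885 + 47683}\right) + 113592 = \left(\left(- \frac{64}{139967} - \frac{12682}{20503}\right) + \sqrt{-39202}\right) + 113592 = \left(- \frac{1776373686}{2869743401} + i \sqrt{39202}\right) + 113592 = \frac{325978116032706}{2869743401} + i \sqrt{39202}$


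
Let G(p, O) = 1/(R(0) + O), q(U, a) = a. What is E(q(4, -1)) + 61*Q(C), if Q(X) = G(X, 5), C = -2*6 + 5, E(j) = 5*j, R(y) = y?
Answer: 36/5 ≈ 7.2000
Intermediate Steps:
C = -7 (C = -12 + 5 = -7)
G(p, O) = 1/O (G(p, O) = 1/(0 + O) = 1/O)
Q(X) = ⅕ (Q(X) = 1/5 = ⅕)
E(q(4, -1)) + 61*Q(C) = 5*(-1) + 61*(⅕) = -5 + 61/5 = 36/5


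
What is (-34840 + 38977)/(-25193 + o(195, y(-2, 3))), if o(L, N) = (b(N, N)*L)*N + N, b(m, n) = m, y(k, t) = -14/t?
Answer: -591/2993 ≈ -0.19746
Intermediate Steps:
o(L, N) = N + L*N² (o(L, N) = (N*L)*N + N = (L*N)*N + N = L*N² + N = N + L*N²)
(-34840 + 38977)/(-25193 + o(195, y(-2, 3))) = (-34840 + 38977)/(-25193 + (-14/3)*(1 + 195*(-14/3))) = 4137/(-25193 + (-14*⅓)*(1 + 195*(-14*⅓))) = 4137/(-25193 - 14*(1 + 195*(-14/3))/3) = 4137/(-25193 - 14*(1 - 910)/3) = 4137/(-25193 - 14/3*(-909)) = 4137/(-25193 + 4242) = 4137/(-20951) = 4137*(-1/20951) = -591/2993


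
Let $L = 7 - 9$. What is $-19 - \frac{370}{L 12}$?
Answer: $- \frac{43}{12} \approx -3.5833$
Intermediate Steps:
$L = -2$
$-19 - \frac{370}{L 12} = -19 - \frac{370}{\left(-2\right) 12} = -19 - \frac{370}{-24} = -19 - - \frac{185}{12} = -19 + \frac{185}{12} = - \frac{43}{12}$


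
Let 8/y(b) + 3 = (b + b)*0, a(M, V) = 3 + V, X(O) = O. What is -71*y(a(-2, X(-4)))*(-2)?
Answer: -1136/3 ≈ -378.67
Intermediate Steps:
y(b) = -8/3 (y(b) = 8/(-3 + (b + b)*0) = 8/(-3 + (2*b)*0) = 8/(-3 + 0) = 8/(-3) = 8*(-⅓) = -8/3)
-71*y(a(-2, X(-4)))*(-2) = -71*(-8/3)*(-2) = (568/3)*(-2) = -1136/3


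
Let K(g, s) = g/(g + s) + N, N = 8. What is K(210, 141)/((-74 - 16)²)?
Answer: 503/473850 ≈ 0.0010615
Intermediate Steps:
K(g, s) = 8 + g/(g + s) (K(g, s) = g/(g + s) + 8 = 8 + g/(g + s))
K(210, 141)/((-74 - 16)²) = ((8*141 + 9*210)/(210 + 141))/((-74 - 16)²) = ((1128 + 1890)/351)/((-90)²) = ((1/351)*3018)/8100 = (1006/117)*(1/8100) = 503/473850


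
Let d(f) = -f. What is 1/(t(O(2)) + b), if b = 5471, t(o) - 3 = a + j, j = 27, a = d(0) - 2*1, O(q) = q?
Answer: 1/5499 ≈ 0.00018185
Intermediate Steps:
a = -2 (a = -1*0 - 2*1 = 0 - 2 = -2)
t(o) = 28 (t(o) = 3 + (-2 + 27) = 3 + 25 = 28)
1/(t(O(2)) + b) = 1/(28 + 5471) = 1/5499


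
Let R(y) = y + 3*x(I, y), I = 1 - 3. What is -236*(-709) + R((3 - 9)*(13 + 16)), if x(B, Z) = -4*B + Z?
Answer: 166652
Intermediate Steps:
I = -2
x(B, Z) = Z - 4*B
R(y) = 24 + 4*y (R(y) = y + 3*(y - 4*(-2)) = y + 3*(y + 8) = y + 3*(8 + y) = y + (24 + 3*y) = 24 + 4*y)
-236*(-709) + R((3 - 9)*(13 + 16)) = -236*(-709) + (24 + 4*((3 - 9)*(13 + 16))) = 167324 + (24 + 4*(-6*29)) = 167324 + (24 + 4*(-174)) = 167324 + (24 - 696) = 167324 - 672 = 166652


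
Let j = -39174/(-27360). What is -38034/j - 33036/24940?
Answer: -1081421397411/40708315 ≈ -26565.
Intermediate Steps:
j = 6529/4560 (j = -39174*(-1/27360) = 6529/4560 ≈ 1.4318)
-38034/j - 33036/24940 = -38034/6529/4560 - 33036/24940 = -38034*4560/6529 - 33036*1/24940 = -173435040/6529 - 8259/6235 = -1081421397411/40708315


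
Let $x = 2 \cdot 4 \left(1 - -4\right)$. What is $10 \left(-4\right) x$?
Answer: $-1600$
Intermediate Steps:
$x = 40$ ($x = 8 \left(1 + 4\right) = 8 \cdot 5 = 40$)
$10 \left(-4\right) x = 10 \left(-4\right) 40 = \left(-40\right) 40 = -1600$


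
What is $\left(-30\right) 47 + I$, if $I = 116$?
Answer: $-1294$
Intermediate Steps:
$\left(-30\right) 47 + I = \left(-30\right) 47 + 116 = -1410 + 116 = -1294$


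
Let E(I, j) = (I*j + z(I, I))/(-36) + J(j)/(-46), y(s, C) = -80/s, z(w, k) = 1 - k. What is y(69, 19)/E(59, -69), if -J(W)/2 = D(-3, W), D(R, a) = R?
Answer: -960/94859 ≈ -0.010120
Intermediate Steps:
J(W) = 6 (J(W) = -2*(-3) = 6)
E(I, j) = -131/828 + I/36 - I*j/36 (E(I, j) = (I*j + (1 - I))/(-36) + 6/(-46) = (1 - I + I*j)*(-1/36) + 6*(-1/46) = (-1/36 + I/36 - I*j/36) - 3/23 = -131/828 + I/36 - I*j/36)
y(69, 19)/E(59, -69) = (-80/69)/(-131/828 + (1/36)*59 - 1/36*59*(-69)) = (-80*1/69)/(-131/828 + 59/36 + 1357/12) = -80/(69*94859/828) = -80/69*828/94859 = -960/94859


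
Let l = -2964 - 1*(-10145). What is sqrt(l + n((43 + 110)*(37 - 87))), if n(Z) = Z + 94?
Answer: 5*I*sqrt(15) ≈ 19.365*I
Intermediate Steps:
n(Z) = 94 + Z
l = 7181 (l = -2964 + 10145 = 7181)
sqrt(l + n((43 + 110)*(37 - 87))) = sqrt(7181 + (94 + (43 + 110)*(37 - 87))) = sqrt(7181 + (94 + 153*(-50))) = sqrt(7181 + (94 - 7650)) = sqrt(7181 - 7556) = sqrt(-375) = 5*I*sqrt(15)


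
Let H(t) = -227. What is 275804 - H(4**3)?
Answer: 276031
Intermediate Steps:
275804 - H(4**3) = 275804 - 1*(-227) = 275804 + 227 = 276031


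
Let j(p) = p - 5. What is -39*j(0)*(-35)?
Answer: -6825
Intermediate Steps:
j(p) = -5 + p
-39*j(0)*(-35) = -39*(-5 + 0)*(-35) = -39*(-5)*(-35) = 195*(-35) = -6825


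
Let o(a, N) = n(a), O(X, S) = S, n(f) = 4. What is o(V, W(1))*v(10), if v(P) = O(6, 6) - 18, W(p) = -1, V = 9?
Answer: -48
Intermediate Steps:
o(a, N) = 4
v(P) = -12 (v(P) = 6 - 18 = -12)
o(V, W(1))*v(10) = 4*(-12) = -48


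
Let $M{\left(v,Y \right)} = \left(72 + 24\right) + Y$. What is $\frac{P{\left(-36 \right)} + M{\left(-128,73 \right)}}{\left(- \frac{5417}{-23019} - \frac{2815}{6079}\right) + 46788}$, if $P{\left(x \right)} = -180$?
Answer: $- \frac{1539257511}{6547129988246} \approx -0.0002351$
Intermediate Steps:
$M{\left(v,Y \right)} = 96 + Y$
$\frac{P{\left(-36 \right)} + M{\left(-128,73 \right)}}{\left(- \frac{5417}{-23019} - \frac{2815}{6079}\right) + 46788} = \frac{-180 + \left(96 + 73\right)}{\left(- \frac{5417}{-23019} - \frac{2815}{6079}\right) + 46788} = \frac{-180 + 169}{\left(\left(-5417\right) \left(- \frac{1}{23019}\right) - \frac{2815}{6079}\right) + 46788} = - \frac{11}{\left(\frac{5417}{23019} - \frac{2815}{6079}\right) + 46788} = - \frac{11}{- \frac{31868542}{139932501} + 46788} = - \frac{11}{\frac{6547129988246}{139932501}} = \left(-11\right) \frac{139932501}{6547129988246} = - \frac{1539257511}{6547129988246}$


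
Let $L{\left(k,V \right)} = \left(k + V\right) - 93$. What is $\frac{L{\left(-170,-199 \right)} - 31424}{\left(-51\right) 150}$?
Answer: $\frac{15943}{3825} \approx 4.1681$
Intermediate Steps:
$L{\left(k,V \right)} = -93 + V + k$ ($L{\left(k,V \right)} = \left(V + k\right) - 93 = -93 + V + k$)
$\frac{L{\left(-170,-199 \right)} - 31424}{\left(-51\right) 150} = \frac{\left(-93 - 199 - 170\right) - 31424}{\left(-51\right) 150} = \frac{-462 - 31424}{-7650} = \left(-31886\right) \left(- \frac{1}{7650}\right) = \frac{15943}{3825}$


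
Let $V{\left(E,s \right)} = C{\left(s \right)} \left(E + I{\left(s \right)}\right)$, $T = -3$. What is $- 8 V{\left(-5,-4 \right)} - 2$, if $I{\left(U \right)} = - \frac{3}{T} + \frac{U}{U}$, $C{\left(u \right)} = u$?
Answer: $-98$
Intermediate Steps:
$I{\left(U \right)} = 2$ ($I{\left(U \right)} = - \frac{3}{-3} + \frac{U}{U} = \left(-3\right) \left(- \frac{1}{3}\right) + 1 = 1 + 1 = 2$)
$V{\left(E,s \right)} = s \left(2 + E\right)$ ($V{\left(E,s \right)} = s \left(E + 2\right) = s \left(2 + E\right)$)
$- 8 V{\left(-5,-4 \right)} - 2 = - 8 \left(- 4 \left(2 - 5\right)\right) - 2 = - 8 \left(\left(-4\right) \left(-3\right)\right) - 2 = \left(-8\right) 12 - 2 = -96 - 2 = -98$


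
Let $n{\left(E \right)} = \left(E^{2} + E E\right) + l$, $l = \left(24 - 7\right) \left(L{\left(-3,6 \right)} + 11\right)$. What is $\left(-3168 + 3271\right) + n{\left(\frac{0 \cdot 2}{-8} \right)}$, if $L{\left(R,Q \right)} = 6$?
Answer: $392$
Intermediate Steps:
$l = 289$ ($l = \left(24 - 7\right) \left(6 + 11\right) = 17 \cdot 17 = 289$)
$n{\left(E \right)} = 289 + 2 E^{2}$ ($n{\left(E \right)} = \left(E^{2} + E E\right) + 289 = \left(E^{2} + E^{2}\right) + 289 = 2 E^{2} + 289 = 289 + 2 E^{2}$)
$\left(-3168 + 3271\right) + n{\left(\frac{0 \cdot 2}{-8} \right)} = \left(-3168 + 3271\right) + \left(289 + 2 \left(\frac{0 \cdot 2}{-8}\right)^{2}\right) = 103 + \left(289 + 2 \left(0 \left(- \frac{1}{8}\right)\right)^{2}\right) = 103 + \left(289 + 2 \cdot 0^{2}\right) = 103 + \left(289 + 2 \cdot 0\right) = 103 + \left(289 + 0\right) = 103 + 289 = 392$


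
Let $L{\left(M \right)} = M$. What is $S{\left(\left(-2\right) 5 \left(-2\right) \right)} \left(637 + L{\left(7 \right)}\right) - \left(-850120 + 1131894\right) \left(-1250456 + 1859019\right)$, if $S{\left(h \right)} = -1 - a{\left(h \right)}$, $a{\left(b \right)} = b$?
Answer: $-171477244286$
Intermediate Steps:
$S{\left(h \right)} = -1 - h$
$S{\left(\left(-2\right) 5 \left(-2\right) \right)} \left(637 + L{\left(7 \right)}\right) - \left(-850120 + 1131894\right) \left(-1250456 + 1859019\right) = \left(-1 - \left(-2\right) 5 \left(-2\right)\right) \left(637 + 7\right) - \left(-850120 + 1131894\right) \left(-1250456 + 1859019\right) = \left(-1 - \left(-10\right) \left(-2\right)\right) 644 - 281774 \cdot 608563 = \left(-1 - 20\right) 644 - 171477230762 = \left(-21\right) 644 - 171477230762 = -13524 - 171477230762 = -171477244286$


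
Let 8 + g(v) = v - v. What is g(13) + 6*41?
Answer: 238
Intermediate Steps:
g(v) = -8 (g(v) = -8 + (v - v) = -8 + 0 = -8)
g(13) + 6*41 = -8 + 6*41 = -8 + 246 = 238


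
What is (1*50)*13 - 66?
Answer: 584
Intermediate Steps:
(1*50)*13 - 66 = 50*13 - 66 = 650 - 66 = 584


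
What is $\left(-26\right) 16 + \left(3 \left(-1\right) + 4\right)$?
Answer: $-415$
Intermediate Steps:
$\left(-26\right) 16 + \left(3 \left(-1\right) + 4\right) = -416 + \left(-3 + 4\right) = -416 + 1 = -415$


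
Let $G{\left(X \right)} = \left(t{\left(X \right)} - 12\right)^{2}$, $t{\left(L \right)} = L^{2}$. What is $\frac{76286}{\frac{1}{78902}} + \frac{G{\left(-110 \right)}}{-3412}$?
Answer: $\frac{5134271100180}{853} \approx 6.0191 \cdot 10^{9}$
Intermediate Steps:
$G{\left(X \right)} = \left(-12 + X^{2}\right)^{2}$ ($G{\left(X \right)} = \left(X^{2} - 12\right)^{2} = \left(-12 + X^{2}\right)^{2}$)
$\frac{76286}{\frac{1}{78902}} + \frac{G{\left(-110 \right)}}{-3412} = \frac{76286}{\frac{1}{78902}} + \frac{\left(-12 + \left(-110\right)^{2}\right)^{2}}{-3412} = 76286 \frac{1}{\frac{1}{78902}} + \left(-12 + 12100\right)^{2} \left(- \frac{1}{3412}\right) = 76286 \cdot 78902 + 12088^{2} \left(- \frac{1}{3412}\right) = 6019117972 + 146119744 \left(- \frac{1}{3412}\right) = 6019117972 - \frac{36529936}{853} = \frac{5134271100180}{853}$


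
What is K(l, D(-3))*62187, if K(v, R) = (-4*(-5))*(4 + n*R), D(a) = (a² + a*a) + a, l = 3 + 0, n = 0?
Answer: 4974960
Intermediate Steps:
l = 3
D(a) = a + 2*a² (D(a) = (a² + a²) + a = 2*a² + a = a + 2*a²)
K(v, R) = 80 (K(v, R) = (-4*(-5))*(4 + 0*R) = 20*(4 + 0) = 20*4 = 80)
K(l, D(-3))*62187 = 80*62187 = 4974960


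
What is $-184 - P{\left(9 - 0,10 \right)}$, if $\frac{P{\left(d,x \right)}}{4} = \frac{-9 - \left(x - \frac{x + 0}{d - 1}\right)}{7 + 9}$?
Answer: $- \frac{2873}{16} \approx -179.56$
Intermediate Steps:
$P{\left(d,x \right)} = - \frac{9}{4} - \frac{x}{4} + \frac{x}{4 \left(-1 + d\right)}$ ($P{\left(d,x \right)} = 4 \frac{-9 - \left(x - \frac{x + 0}{d - 1}\right)}{7 + 9} = 4 \frac{-9 - \left(x - \frac{x}{-1 + d}\right)}{16} = 4 \left(-9 - \left(x - \frac{x}{-1 + d}\right)\right) \frac{1}{16} = 4 \left(-9 - x + \frac{x}{-1 + d}\right) \frac{1}{16} = 4 \left(- \frac{9}{16} - \frac{x}{16} + \frac{x}{16 \left(-1 + d\right)}\right) = - \frac{9}{4} - \frac{x}{4} + \frac{x}{4 \left(-1 + d\right)}$)
$-184 - P{\left(9 - 0,10 \right)} = -184 - \frac{9 - 9 \left(9 - 0\right) + 2 \cdot 10 - \left(9 - 0\right) 10}{4 \left(-1 + \left(9 - 0\right)\right)} = -184 - \frac{9 - 9 \left(9 + 0\right) + 20 - \left(9 + 0\right) 10}{4 \left(-1 + \left(9 + 0\right)\right)} = -184 - \frac{9 - 81 + 20 - 9 \cdot 10}{4 \left(-1 + 9\right)} = -184 - \frac{9 - 81 + 20 - 90}{4 \cdot 8} = -184 - \frac{1}{4} \cdot \frac{1}{8} \left(-142\right) = -184 - - \frac{71}{16} = -184 + \frac{71}{16} = - \frac{2873}{16}$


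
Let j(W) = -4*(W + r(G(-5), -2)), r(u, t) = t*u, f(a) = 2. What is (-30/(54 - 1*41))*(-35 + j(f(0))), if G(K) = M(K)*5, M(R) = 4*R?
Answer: 25290/13 ≈ 1945.4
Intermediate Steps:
G(K) = 20*K (G(K) = (4*K)*5 = 20*K)
j(W) = -800 - 4*W (j(W) = -4*(W - 40*(-5)) = -4*(W - 2*(-100)) = -4*(W + 200) = -4*(200 + W) = -800 - 4*W)
(-30/(54 - 1*41))*(-35 + j(f(0))) = (-30/(54 - 1*41))*(-35 + (-800 - 4*2)) = (-30/(54 - 41))*(-35 + (-800 - 8)) = (-30/13)*(-35 - 808) = -30*1/13*(-843) = -30/13*(-843) = 25290/13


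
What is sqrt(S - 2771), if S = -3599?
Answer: 7*I*sqrt(130) ≈ 79.812*I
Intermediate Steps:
sqrt(S - 2771) = sqrt(-3599 - 2771) = sqrt(-6370) = 7*I*sqrt(130)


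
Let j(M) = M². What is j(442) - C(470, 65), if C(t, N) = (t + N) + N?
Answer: 194764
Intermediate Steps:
C(t, N) = t + 2*N (C(t, N) = (N + t) + N = t + 2*N)
j(442) - C(470, 65) = 442² - (470 + 2*65) = 195364 - (470 + 130) = 195364 - 1*600 = 195364 - 600 = 194764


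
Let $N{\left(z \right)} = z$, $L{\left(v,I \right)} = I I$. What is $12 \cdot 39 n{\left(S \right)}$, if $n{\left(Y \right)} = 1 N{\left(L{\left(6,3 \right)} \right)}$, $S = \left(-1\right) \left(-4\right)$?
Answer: $4212$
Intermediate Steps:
$L{\left(v,I \right)} = I^{2}$
$S = 4$
$n{\left(Y \right)} = 9$ ($n{\left(Y \right)} = 1 \cdot 3^{2} = 1 \cdot 9 = 9$)
$12 \cdot 39 n{\left(S \right)} = 12 \cdot 39 \cdot 9 = 468 \cdot 9 = 4212$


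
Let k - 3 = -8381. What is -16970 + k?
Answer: -25348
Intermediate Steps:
k = -8378 (k = 3 - 8381 = -8378)
-16970 + k = -16970 - 8378 = -25348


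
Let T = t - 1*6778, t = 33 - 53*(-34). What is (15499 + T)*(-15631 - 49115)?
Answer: -683458776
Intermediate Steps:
t = 1835 (t = 33 + 1802 = 1835)
T = -4943 (T = 1835 - 1*6778 = 1835 - 6778 = -4943)
(15499 + T)*(-15631 - 49115) = (15499 - 4943)*(-15631 - 49115) = 10556*(-64746) = -683458776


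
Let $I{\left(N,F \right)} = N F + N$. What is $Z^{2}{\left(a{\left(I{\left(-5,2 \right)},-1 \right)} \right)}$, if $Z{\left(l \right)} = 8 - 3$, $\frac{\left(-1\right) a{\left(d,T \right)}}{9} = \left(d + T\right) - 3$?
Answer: $25$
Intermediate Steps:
$I{\left(N,F \right)} = N + F N$ ($I{\left(N,F \right)} = F N + N = N + F N$)
$a{\left(d,T \right)} = 27 - 9 T - 9 d$ ($a{\left(d,T \right)} = - 9 \left(\left(d + T\right) - 3\right) = - 9 \left(\left(T + d\right) - 3\right) = - 9 \left(-3 + T + d\right) = 27 - 9 T - 9 d$)
$Z{\left(l \right)} = 5$ ($Z{\left(l \right)} = 8 - 3 = 5$)
$Z^{2}{\left(a{\left(I{\left(-5,2 \right)},-1 \right)} \right)} = 5^{2} = 25$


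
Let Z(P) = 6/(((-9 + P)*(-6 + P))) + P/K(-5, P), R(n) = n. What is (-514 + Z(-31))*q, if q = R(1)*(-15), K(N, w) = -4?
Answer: 561933/74 ≈ 7593.7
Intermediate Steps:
Z(P) = -P/4 + 6/((-9 + P)*(-6 + P)) (Z(P) = 6/(((-9 + P)*(-6 + P))) + P/(-4) = 6*(1/((-9 + P)*(-6 + P))) + P*(-¼) = 6/((-9 + P)*(-6 + P)) - P/4 = -P/4 + 6/((-9 + P)*(-6 + P)))
q = -15 (q = 1*(-15) = -15)
(-514 + Z(-31))*q = (-514 + (24 - 1*(-31)³ - 54*(-31) + 15*(-31)²)/(4*(54 + (-31)² - 15*(-31))))*(-15) = (-514 + (24 - 1*(-29791) + 1674 + 15*961)/(4*(54 + 961 + 465)))*(-15) = (-514 + (¼)*(24 + 29791 + 1674 + 14415)/1480)*(-15) = (-514 + (¼)*(1/1480)*45904)*(-15) = (-514 + 2869/370)*(-15) = -187311/370*(-15) = 561933/74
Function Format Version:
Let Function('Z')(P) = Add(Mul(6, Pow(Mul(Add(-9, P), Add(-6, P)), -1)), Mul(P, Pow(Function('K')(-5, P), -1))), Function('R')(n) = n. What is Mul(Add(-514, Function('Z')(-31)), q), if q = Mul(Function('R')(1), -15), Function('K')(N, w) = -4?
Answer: Rational(561933, 74) ≈ 7593.7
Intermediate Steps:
Function('Z')(P) = Add(Mul(Rational(-1, 4), P), Mul(6, Pow(Add(-9, P), -1), Pow(Add(-6, P), -1))) (Function('Z')(P) = Add(Mul(6, Pow(Mul(Add(-9, P), Add(-6, P)), -1)), Mul(P, Pow(-4, -1))) = Add(Mul(6, Mul(Pow(Add(-9, P), -1), Pow(Add(-6, P), -1))), Mul(P, Rational(-1, 4))) = Add(Mul(6, Pow(Add(-9, P), -1), Pow(Add(-6, P), -1)), Mul(Rational(-1, 4), P)) = Add(Mul(Rational(-1, 4), P), Mul(6, Pow(Add(-9, P), -1), Pow(Add(-6, P), -1))))
q = -15 (q = Mul(1, -15) = -15)
Mul(Add(-514, Function('Z')(-31)), q) = Mul(Add(-514, Mul(Rational(1, 4), Pow(Add(54, Pow(-31, 2), Mul(-15, -31)), -1), Add(24, Mul(-1, Pow(-31, 3)), Mul(-54, -31), Mul(15, Pow(-31, 2))))), -15) = Mul(Add(-514, Mul(Rational(1, 4), Pow(Add(54, 961, 465), -1), Add(24, Mul(-1, -29791), 1674, Mul(15, 961)))), -15) = Mul(Add(-514, Mul(Rational(1, 4), Pow(1480, -1), Add(24, 29791, 1674, 14415))), -15) = Mul(Add(-514, Mul(Rational(1, 4), Rational(1, 1480), 45904)), -15) = Mul(Add(-514, Rational(2869, 370)), -15) = Mul(Rational(-187311, 370), -15) = Rational(561933, 74)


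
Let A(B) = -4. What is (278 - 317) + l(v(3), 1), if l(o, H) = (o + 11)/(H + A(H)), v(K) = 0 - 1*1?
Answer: -127/3 ≈ -42.333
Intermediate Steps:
v(K) = -1 (v(K) = 0 - 1 = -1)
l(o, H) = (11 + o)/(-4 + H) (l(o, H) = (o + 11)/(H - 4) = (11 + o)/(-4 + H))
(278 - 317) + l(v(3), 1) = (278 - 317) + (11 - 1)/(-4 + 1) = -39 + 10/(-3) = -39 - 1/3*10 = -39 - 10/3 = -127/3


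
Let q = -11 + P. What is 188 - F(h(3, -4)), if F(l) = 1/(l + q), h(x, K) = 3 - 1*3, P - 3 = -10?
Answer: 3385/18 ≈ 188.06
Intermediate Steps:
P = -7 (P = 3 - 10 = -7)
h(x, K) = 0 (h(x, K) = 3 - 3 = 0)
q = -18 (q = -11 - 7 = -18)
F(l) = 1/(-18 + l) (F(l) = 1/(l - 18) = 1/(-18 + l))
188 - F(h(3, -4)) = 188 - 1/(-18 + 0) = 188 - 1/(-18) = 188 - 1*(-1/18) = 188 + 1/18 = 3385/18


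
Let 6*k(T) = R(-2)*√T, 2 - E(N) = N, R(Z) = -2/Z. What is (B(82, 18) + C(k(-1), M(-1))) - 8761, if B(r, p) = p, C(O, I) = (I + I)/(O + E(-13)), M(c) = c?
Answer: -70828123/8101 + 12*I/8101 ≈ -8743.1 + 0.0014813*I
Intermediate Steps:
E(N) = 2 - N
k(T) = √T/6 (k(T) = ((-2/(-2))*√T)/6 = ((-2*(-½))*√T)/6 = (1*√T)/6 = √T/6)
C(O, I) = 2*I/(15 + O) (C(O, I) = (I + I)/(O + (2 - 1*(-13))) = (2*I)/(O + (2 + 13)) = (2*I)/(O + 15) = (2*I)/(15 + O) = 2*I/(15 + O))
(B(82, 18) + C(k(-1), M(-1))) - 8761 = (18 + 2*(-1)/(15 + √(-1)/6)) - 8761 = (18 + 2*(-1)/(15 + I/6)) - 8761 = (18 + 2*(-1)*(36*(15 - I/6)/8101)) - 8761 = (18 + (-1080/8101 + 12*I/8101)) - 8761 = (144738/8101 + 12*I/8101) - 8761 = -70828123/8101 + 12*I/8101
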